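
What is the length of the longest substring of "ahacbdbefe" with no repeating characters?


Input: "ahacbdbefe"
Sliding window (track last position of each char):
  Position 0 ('a'): window [0,0] length 1 -- new best
  Position 1 ('h'): window [0,1] length 2 -- new best
  Position 2 ('a'): repeat (last at 0), move window start to 1
  Position 2 ('a'): window [1,2] length 2
  Position 3 ('c'): window [1,3] length 3 -- new best
  Position 4 ('b'): window [1,4] length 4 -- new best
  Position 5 ('d'): window [1,5] length 5 -- new best
  Position 6 ('b'): repeat (last at 4), move window start to 5
  Position 6 ('b'): window [5,6] length 2
  Position 7 ('e'): window [5,7] length 3
  Position 8 ('f'): window [5,8] length 4
  Position 9 ('e'): repeat (last at 7), move window start to 8
  Position 9 ('e'): window [8,9] length 2
Longest substring with no repeats: "hacbd" with length 5

5


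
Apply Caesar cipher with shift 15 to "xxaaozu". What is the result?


Caesar cipher: shift "xxaaozu" by 15
  'x' (pos 23) + 15 = pos 12 = 'm'
  'x' (pos 23) + 15 = pos 12 = 'm'
  'a' (pos 0) + 15 = pos 15 = 'p'
  'a' (pos 0) + 15 = pos 15 = 'p'
  'o' (pos 14) + 15 = pos 3 = 'd'
  'z' (pos 25) + 15 = pos 14 = 'o'
  'u' (pos 20) + 15 = pos 9 = 'j'
Result: mmppdoj

mmppdoj


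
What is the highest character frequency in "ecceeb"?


Input: ecceeb
Character counts:
  'b': 1
  'c': 2
  'e': 3
Maximum frequency: 3

3


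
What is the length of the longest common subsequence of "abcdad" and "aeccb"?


LCS of "abcdad" and "aeccb"
DP table:
           a    e    c    c    b
      0    0    0    0    0    0
  a   0    1    1    1    1    1
  b   0    1    1    1    1    2
  c   0    1    1    2    2    2
  d   0    1    1    2    2    2
  a   0    1    1    2    2    2
  d   0    1    1    2    2    2
LCS length = dp[6][5] = 2

2


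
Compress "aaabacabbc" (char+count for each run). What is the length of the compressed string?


Input: aaabacabbc
Runs:
  'a' x 3 => "a3"
  'b' x 1 => "b1"
  'a' x 1 => "a1"
  'c' x 1 => "c1"
  'a' x 1 => "a1"
  'b' x 2 => "b2"
  'c' x 1 => "c1"
Compressed: "a3b1a1c1a1b2c1"
Compressed length: 14

14


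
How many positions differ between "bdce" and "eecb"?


Comparing "bdce" and "eecb" position by position:
  Position 0: 'b' vs 'e' => DIFFER
  Position 1: 'd' vs 'e' => DIFFER
  Position 2: 'c' vs 'c' => same
  Position 3: 'e' vs 'b' => DIFFER
Positions that differ: 3

3


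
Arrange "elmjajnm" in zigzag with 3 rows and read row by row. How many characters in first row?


Zigzag "elmjajnm" into 3 rows:
Placing characters:
  'e' => row 0
  'l' => row 1
  'm' => row 2
  'j' => row 1
  'a' => row 0
  'j' => row 1
  'n' => row 2
  'm' => row 1
Rows:
  Row 0: "ea"
  Row 1: "ljjm"
  Row 2: "mn"
First row length: 2

2


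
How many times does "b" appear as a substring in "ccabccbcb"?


Searching for "b" in "ccabccbcb"
Scanning each position:
  Position 0: "c" => no
  Position 1: "c" => no
  Position 2: "a" => no
  Position 3: "b" => MATCH
  Position 4: "c" => no
  Position 5: "c" => no
  Position 6: "b" => MATCH
  Position 7: "c" => no
  Position 8: "b" => MATCH
Total occurrences: 3

3


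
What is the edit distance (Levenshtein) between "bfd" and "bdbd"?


Computing edit distance: "bfd" -> "bdbd"
DP table:
           b    d    b    d
      0    1    2    3    4
  b   1    0    1    2    3
  f   2    1    1    2    3
  d   3    2    1    2    2
Edit distance = dp[3][4] = 2

2


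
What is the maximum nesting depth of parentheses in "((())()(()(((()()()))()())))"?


Input: "((())()(()(((()()()))()())))"
Tracking depth:
  Position 0 '(': depth becomes 1
  Position 1 '(': depth becomes 2
  Position 2 '(': depth becomes 3
  Position 3 ')': depth becomes 2
  Position 4 ')': depth becomes 1
  Position 5 '(': depth becomes 2
  Position 6 ')': depth becomes 1
  Position 7 '(': depth becomes 2
  Position 8 '(': depth becomes 3
  Position 9 ')': depth becomes 2
  Position 10 '(': depth becomes 3
  Position 11 '(': depth becomes 4
  Position 12 '(': depth becomes 5
  Position 13 '(': depth becomes 6
  Position 14 ')': depth becomes 5
  Position 15 '(': depth becomes 6
  Position 16 ')': depth becomes 5
  Position 17 '(': depth becomes 6
  Position 18 ')': depth becomes 5
  Position 19 ')': depth becomes 4
  Position 20 ')': depth becomes 3
  Position 21 '(': depth becomes 4
  Position 22 ')': depth becomes 3
  Position 23 '(': depth becomes 4
  Position 24 ')': depth becomes 3
  Position 25 ')': depth becomes 2
  Position 26 ')': depth becomes 1
  Position 27 ')': depth becomes 0
Maximum depth reached: 6

6


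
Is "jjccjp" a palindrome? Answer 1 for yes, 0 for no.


Input: jjccjp
Reversed: pjccjj
  Compare pos 0 ('j') with pos 5 ('p'): MISMATCH
  Compare pos 1 ('j') with pos 4 ('j'): match
  Compare pos 2 ('c') with pos 3 ('c'): match
Result: not a palindrome

0


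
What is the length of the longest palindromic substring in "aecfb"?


Input: "aecfb"
Checking substrings for palindromes:
  No multi-char palindromic substrings found
Longest palindromic substring: "a" with length 1

1


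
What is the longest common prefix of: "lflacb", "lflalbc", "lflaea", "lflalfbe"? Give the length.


Words: lflacb, lflalbc, lflaea, lflalfbe
  Position 0: all 'l' => match
  Position 1: all 'f' => match
  Position 2: all 'l' => match
  Position 3: all 'a' => match
  Position 4: ('c', 'l', 'e', 'l') => mismatch, stop
LCP = "lfla" (length 4)

4


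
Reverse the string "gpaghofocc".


Input: gpaghofocc
Reading characters right to left:
  Position 9: 'c'
  Position 8: 'c'
  Position 7: 'o'
  Position 6: 'f'
  Position 5: 'o'
  Position 4: 'h'
  Position 3: 'g'
  Position 2: 'a'
  Position 1: 'p'
  Position 0: 'g'
Reversed: ccofohgapg

ccofohgapg


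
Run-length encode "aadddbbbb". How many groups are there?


Input: aadddbbbb
Scanning for consecutive runs:
  Group 1: 'a' x 2 (positions 0-1)
  Group 2: 'd' x 3 (positions 2-4)
  Group 3: 'b' x 4 (positions 5-8)
Total groups: 3

3


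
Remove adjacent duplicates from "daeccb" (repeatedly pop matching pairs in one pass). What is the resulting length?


Input: daeccb
Stack-based adjacent duplicate removal:
  Read 'd': push. Stack: d
  Read 'a': push. Stack: da
  Read 'e': push. Stack: dae
  Read 'c': push. Stack: daec
  Read 'c': matches stack top 'c' => pop. Stack: dae
  Read 'b': push. Stack: daeb
Final stack: "daeb" (length 4)

4


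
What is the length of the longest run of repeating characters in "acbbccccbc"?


Input: "acbbccccbc"
Scanning for longest run:
  Position 1 ('c'): new char, reset run to 1
  Position 2 ('b'): new char, reset run to 1
  Position 3 ('b'): continues run of 'b', length=2
  Position 4 ('c'): new char, reset run to 1
  Position 5 ('c'): continues run of 'c', length=2
  Position 6 ('c'): continues run of 'c', length=3
  Position 7 ('c'): continues run of 'c', length=4
  Position 8 ('b'): new char, reset run to 1
  Position 9 ('c'): new char, reset run to 1
Longest run: 'c' with length 4

4


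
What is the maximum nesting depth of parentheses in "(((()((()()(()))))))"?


Input: "(((()((()()(()))))))"
Tracking depth:
  Position 0 '(': depth becomes 1
  Position 1 '(': depth becomes 2
  Position 2 '(': depth becomes 3
  Position 3 '(': depth becomes 4
  Position 4 ')': depth becomes 3
  Position 5 '(': depth becomes 4
  Position 6 '(': depth becomes 5
  Position 7 '(': depth becomes 6
  Position 8 ')': depth becomes 5
  Position 9 '(': depth becomes 6
  Position 10 ')': depth becomes 5
  Position 11 '(': depth becomes 6
  Position 12 '(': depth becomes 7
  Position 13 ')': depth becomes 6
  Position 14 ')': depth becomes 5
  Position 15 ')': depth becomes 4
  Position 16 ')': depth becomes 3
  Position 17 ')': depth becomes 2
  Position 18 ')': depth becomes 1
  Position 19 ')': depth becomes 0
Maximum depth reached: 7

7


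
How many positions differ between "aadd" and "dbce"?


Comparing "aadd" and "dbce" position by position:
  Position 0: 'a' vs 'd' => DIFFER
  Position 1: 'a' vs 'b' => DIFFER
  Position 2: 'd' vs 'c' => DIFFER
  Position 3: 'd' vs 'e' => DIFFER
Positions that differ: 4

4


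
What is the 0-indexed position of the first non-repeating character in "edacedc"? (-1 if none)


Input: edacedc
Character frequencies:
  'a': 1
  'c': 2
  'd': 2
  'e': 2
Scanning left to right for freq == 1:
  Position 0 ('e'): freq=2, skip
  Position 1 ('d'): freq=2, skip
  Position 2 ('a'): unique! => answer = 2

2


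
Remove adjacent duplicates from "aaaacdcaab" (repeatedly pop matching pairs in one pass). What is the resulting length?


Input: aaaacdcaab
Stack-based adjacent duplicate removal:
  Read 'a': push. Stack: a
  Read 'a': matches stack top 'a' => pop. Stack: (empty)
  Read 'a': push. Stack: a
  Read 'a': matches stack top 'a' => pop. Stack: (empty)
  Read 'c': push. Stack: c
  Read 'd': push. Stack: cd
  Read 'c': push. Stack: cdc
  Read 'a': push. Stack: cdca
  Read 'a': matches stack top 'a' => pop. Stack: cdc
  Read 'b': push. Stack: cdcb
Final stack: "cdcb" (length 4)

4


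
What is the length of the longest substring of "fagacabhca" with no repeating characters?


Input: "fagacabhca"
Sliding window (track last position of each char):
  Position 0 ('f'): window [0,0] length 1 -- new best
  Position 1 ('a'): window [0,1] length 2 -- new best
  Position 2 ('g'): window [0,2] length 3 -- new best
  Position 3 ('a'): repeat (last at 1), move window start to 2
  Position 3 ('a'): window [2,3] length 2
  Position 4 ('c'): window [2,4] length 3
  Position 5 ('a'): repeat (last at 3), move window start to 4
  Position 5 ('a'): window [4,5] length 2
  Position 6 ('b'): window [4,6] length 3
  Position 7 ('h'): window [4,7] length 4 -- new best
  Position 8 ('c'): repeat (last at 4), move window start to 5
  Position 8 ('c'): window [5,8] length 4
  Position 9 ('a'): repeat (last at 5), move window start to 6
  Position 9 ('a'): window [6,9] length 4
Longest substring with no repeats: "cabh" with length 4

4


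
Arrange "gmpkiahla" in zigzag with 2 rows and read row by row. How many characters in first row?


Zigzag "gmpkiahla" into 2 rows:
Placing characters:
  'g' => row 0
  'm' => row 1
  'p' => row 0
  'k' => row 1
  'i' => row 0
  'a' => row 1
  'h' => row 0
  'l' => row 1
  'a' => row 0
Rows:
  Row 0: "gpiha"
  Row 1: "mkal"
First row length: 5

5


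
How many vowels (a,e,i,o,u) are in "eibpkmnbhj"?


Input: eibpkmnbhj
Checking each character:
  'e' at position 0: vowel (running total: 1)
  'i' at position 1: vowel (running total: 2)
  'b' at position 2: consonant
  'p' at position 3: consonant
  'k' at position 4: consonant
  'm' at position 5: consonant
  'n' at position 6: consonant
  'b' at position 7: consonant
  'h' at position 8: consonant
  'j' at position 9: consonant
Total vowels: 2

2


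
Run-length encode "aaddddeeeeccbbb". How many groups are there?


Input: aaddddeeeeccbbb
Scanning for consecutive runs:
  Group 1: 'a' x 2 (positions 0-1)
  Group 2: 'd' x 4 (positions 2-5)
  Group 3: 'e' x 4 (positions 6-9)
  Group 4: 'c' x 2 (positions 10-11)
  Group 5: 'b' x 3 (positions 12-14)
Total groups: 5

5


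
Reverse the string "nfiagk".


Input: nfiagk
Reading characters right to left:
  Position 5: 'k'
  Position 4: 'g'
  Position 3: 'a'
  Position 2: 'i'
  Position 1: 'f'
  Position 0: 'n'
Reversed: kgaifn

kgaifn


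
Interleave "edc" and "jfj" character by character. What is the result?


Interleaving "edc" and "jfj":
  Position 0: 'e' from first, 'j' from second => "ej"
  Position 1: 'd' from first, 'f' from second => "df"
  Position 2: 'c' from first, 'j' from second => "cj"
Result: ejdfcj

ejdfcj


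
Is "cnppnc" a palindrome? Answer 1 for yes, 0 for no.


Input: cnppnc
Reversed: cnppnc
  Compare pos 0 ('c') with pos 5 ('c'): match
  Compare pos 1 ('n') with pos 4 ('n'): match
  Compare pos 2 ('p') with pos 3 ('p'): match
Result: palindrome

1


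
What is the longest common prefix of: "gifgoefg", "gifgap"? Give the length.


Words: gifgoefg, gifgap
  Position 0: all 'g' => match
  Position 1: all 'i' => match
  Position 2: all 'f' => match
  Position 3: all 'g' => match
  Position 4: ('o', 'a') => mismatch, stop
LCP = "gifg" (length 4)

4


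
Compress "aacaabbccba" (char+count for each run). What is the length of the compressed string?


Input: aacaabbccba
Runs:
  'a' x 2 => "a2"
  'c' x 1 => "c1"
  'a' x 2 => "a2"
  'b' x 2 => "b2"
  'c' x 2 => "c2"
  'b' x 1 => "b1"
  'a' x 1 => "a1"
Compressed: "a2c1a2b2c2b1a1"
Compressed length: 14

14


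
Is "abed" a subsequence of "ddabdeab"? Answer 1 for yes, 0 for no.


Check if "abed" is a subsequence of "ddabdeab"
Greedy scan:
  Position 0 ('d'): no match needed
  Position 1 ('d'): no match needed
  Position 2 ('a'): matches sub[0] = 'a'
  Position 3 ('b'): matches sub[1] = 'b'
  Position 4 ('d'): no match needed
  Position 5 ('e'): matches sub[2] = 'e'
  Position 6 ('a'): no match needed
  Position 7 ('b'): no match needed
Only matched 3/4 characters => not a subsequence

0


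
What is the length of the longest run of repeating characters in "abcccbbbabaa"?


Input: "abcccbbbabaa"
Scanning for longest run:
  Position 1 ('b'): new char, reset run to 1
  Position 2 ('c'): new char, reset run to 1
  Position 3 ('c'): continues run of 'c', length=2
  Position 4 ('c'): continues run of 'c', length=3
  Position 5 ('b'): new char, reset run to 1
  Position 6 ('b'): continues run of 'b', length=2
  Position 7 ('b'): continues run of 'b', length=3
  Position 8 ('a'): new char, reset run to 1
  Position 9 ('b'): new char, reset run to 1
  Position 10 ('a'): new char, reset run to 1
  Position 11 ('a'): continues run of 'a', length=2
Longest run: 'c' with length 3

3


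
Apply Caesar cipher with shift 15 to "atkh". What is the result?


Caesar cipher: shift "atkh" by 15
  'a' (pos 0) + 15 = pos 15 = 'p'
  't' (pos 19) + 15 = pos 8 = 'i'
  'k' (pos 10) + 15 = pos 25 = 'z'
  'h' (pos 7) + 15 = pos 22 = 'w'
Result: pizw

pizw


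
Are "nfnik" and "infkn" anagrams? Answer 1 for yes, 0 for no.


Strings: "nfnik", "infkn"
Sorted first:  fiknn
Sorted second: fiknn
Sorted forms match => anagrams

1


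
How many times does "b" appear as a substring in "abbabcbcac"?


Searching for "b" in "abbabcbcac"
Scanning each position:
  Position 0: "a" => no
  Position 1: "b" => MATCH
  Position 2: "b" => MATCH
  Position 3: "a" => no
  Position 4: "b" => MATCH
  Position 5: "c" => no
  Position 6: "b" => MATCH
  Position 7: "c" => no
  Position 8: "a" => no
  Position 9: "c" => no
Total occurrences: 4

4


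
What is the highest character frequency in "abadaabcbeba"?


Input: abadaabcbeba
Character counts:
  'a': 5
  'b': 4
  'c': 1
  'd': 1
  'e': 1
Maximum frequency: 5

5


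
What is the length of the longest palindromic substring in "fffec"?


Input: "fffec"
Checking substrings for palindromes:
  [0:3] "fff" (len 3) => palindrome
  [0:2] "ff" (len 2) => palindrome
  [1:3] "ff" (len 2) => palindrome
Longest palindromic substring: "fff" with length 3

3


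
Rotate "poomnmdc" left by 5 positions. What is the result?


Input: "poomnmdc", rotate left by 5
First 5 characters: "poomn"
Remaining characters: "mdc"
Concatenate remaining + first: "mdc" + "poomn" = "mdcpoomn"

mdcpoomn


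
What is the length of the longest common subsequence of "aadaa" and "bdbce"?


LCS of "aadaa" and "bdbce"
DP table:
           b    d    b    c    e
      0    0    0    0    0    0
  a   0    0    0    0    0    0
  a   0    0    0    0    0    0
  d   0    0    1    1    1    1
  a   0    0    1    1    1    1
  a   0    0    1    1    1    1
LCS length = dp[5][5] = 1

1


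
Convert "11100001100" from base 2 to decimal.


Input: "11100001100" in base 2
Positional expansion:
  Digit '1' (value 1) x 2^10 = 1024
  Digit '1' (value 1) x 2^9 = 512
  Digit '1' (value 1) x 2^8 = 256
  Digit '0' (value 0) x 2^7 = 0
  Digit '0' (value 0) x 2^6 = 0
  Digit '0' (value 0) x 2^5 = 0
  Digit '0' (value 0) x 2^4 = 0
  Digit '1' (value 1) x 2^3 = 8
  Digit '1' (value 1) x 2^2 = 4
  Digit '0' (value 0) x 2^1 = 0
  Digit '0' (value 0) x 2^0 = 0
Sum = 1804

1804


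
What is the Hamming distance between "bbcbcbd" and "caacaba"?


Comparing "bbcbcbd" and "caacaba" position by position:
  Position 0: 'b' vs 'c' => differ
  Position 1: 'b' vs 'a' => differ
  Position 2: 'c' vs 'a' => differ
  Position 3: 'b' vs 'c' => differ
  Position 4: 'c' vs 'a' => differ
  Position 5: 'b' vs 'b' => same
  Position 6: 'd' vs 'a' => differ
Total differences (Hamming distance): 6

6


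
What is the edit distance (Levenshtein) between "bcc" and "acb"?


Computing edit distance: "bcc" -> "acb"
DP table:
           a    c    b
      0    1    2    3
  b   1    1    2    2
  c   2    2    1    2
  c   3    3    2    2
Edit distance = dp[3][3] = 2

2


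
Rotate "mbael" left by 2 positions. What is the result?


Input: "mbael", rotate left by 2
First 2 characters: "mb"
Remaining characters: "ael"
Concatenate remaining + first: "ael" + "mb" = "aelmb"

aelmb


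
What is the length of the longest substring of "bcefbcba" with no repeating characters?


Input: "bcefbcba"
Sliding window (track last position of each char):
  Position 0 ('b'): window [0,0] length 1 -- new best
  Position 1 ('c'): window [0,1] length 2 -- new best
  Position 2 ('e'): window [0,2] length 3 -- new best
  Position 3 ('f'): window [0,3] length 4 -- new best
  Position 4 ('b'): repeat (last at 0), move window start to 1
  Position 4 ('b'): window [1,4] length 4
  Position 5 ('c'): repeat (last at 1), move window start to 2
  Position 5 ('c'): window [2,5] length 4
  Position 6 ('b'): repeat (last at 4), move window start to 5
  Position 6 ('b'): window [5,6] length 2
  Position 7 ('a'): window [5,7] length 3
Longest substring with no repeats: "bcef" with length 4

4


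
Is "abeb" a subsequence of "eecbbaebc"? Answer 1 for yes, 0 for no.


Check if "abeb" is a subsequence of "eecbbaebc"
Greedy scan:
  Position 0 ('e'): no match needed
  Position 1 ('e'): no match needed
  Position 2 ('c'): no match needed
  Position 3 ('b'): no match needed
  Position 4 ('b'): no match needed
  Position 5 ('a'): matches sub[0] = 'a'
  Position 6 ('e'): no match needed
  Position 7 ('b'): matches sub[1] = 'b'
  Position 8 ('c'): no match needed
Only matched 2/4 characters => not a subsequence

0


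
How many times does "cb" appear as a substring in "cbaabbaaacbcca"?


Searching for "cb" in "cbaabbaaacbcca"
Scanning each position:
  Position 0: "cb" => MATCH
  Position 1: "ba" => no
  Position 2: "aa" => no
  Position 3: "ab" => no
  Position 4: "bb" => no
  Position 5: "ba" => no
  Position 6: "aa" => no
  Position 7: "aa" => no
  Position 8: "ac" => no
  Position 9: "cb" => MATCH
  Position 10: "bc" => no
  Position 11: "cc" => no
  Position 12: "ca" => no
Total occurrences: 2

2


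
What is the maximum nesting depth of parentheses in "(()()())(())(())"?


Input: "(()()())(())(())"
Tracking depth:
  Position 0 '(': depth becomes 1
  Position 1 '(': depth becomes 2
  Position 2 ')': depth becomes 1
  Position 3 '(': depth becomes 2
  Position 4 ')': depth becomes 1
  Position 5 '(': depth becomes 2
  Position 6 ')': depth becomes 1
  Position 7 ')': depth becomes 0
  Position 8 '(': depth becomes 1
  Position 9 '(': depth becomes 2
  Position 10 ')': depth becomes 1
  Position 11 ')': depth becomes 0
  Position 12 '(': depth becomes 1
  Position 13 '(': depth becomes 2
  Position 14 ')': depth becomes 1
  Position 15 ')': depth becomes 0
Maximum depth reached: 2

2


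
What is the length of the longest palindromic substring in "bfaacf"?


Input: "bfaacf"
Checking substrings for palindromes:
  [2:4] "aa" (len 2) => palindrome
Longest palindromic substring: "aa" with length 2

2


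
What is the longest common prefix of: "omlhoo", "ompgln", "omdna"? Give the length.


Words: omlhoo, ompgln, omdna
  Position 0: all 'o' => match
  Position 1: all 'm' => match
  Position 2: ('l', 'p', 'd') => mismatch, stop
LCP = "om" (length 2)

2


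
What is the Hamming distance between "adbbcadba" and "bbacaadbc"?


Comparing "adbbcadba" and "bbacaadbc" position by position:
  Position 0: 'a' vs 'b' => differ
  Position 1: 'd' vs 'b' => differ
  Position 2: 'b' vs 'a' => differ
  Position 3: 'b' vs 'c' => differ
  Position 4: 'c' vs 'a' => differ
  Position 5: 'a' vs 'a' => same
  Position 6: 'd' vs 'd' => same
  Position 7: 'b' vs 'b' => same
  Position 8: 'a' vs 'c' => differ
Total differences (Hamming distance): 6

6


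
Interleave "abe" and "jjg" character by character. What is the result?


Interleaving "abe" and "jjg":
  Position 0: 'a' from first, 'j' from second => "aj"
  Position 1: 'b' from first, 'j' from second => "bj"
  Position 2: 'e' from first, 'g' from second => "eg"
Result: ajbjeg

ajbjeg


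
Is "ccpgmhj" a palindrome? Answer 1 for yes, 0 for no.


Input: ccpgmhj
Reversed: jhmgpcc
  Compare pos 0 ('c') with pos 6 ('j'): MISMATCH
  Compare pos 1 ('c') with pos 5 ('h'): MISMATCH
  Compare pos 2 ('p') with pos 4 ('m'): MISMATCH
Result: not a palindrome

0


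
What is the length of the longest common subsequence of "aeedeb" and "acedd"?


LCS of "aeedeb" and "acedd"
DP table:
           a    c    e    d    d
      0    0    0    0    0    0
  a   0    1    1    1    1    1
  e   0    1    1    2    2    2
  e   0    1    1    2    2    2
  d   0    1    1    2    3    3
  e   0    1    1    2    3    3
  b   0    1    1    2    3    3
LCS length = dp[6][5] = 3

3


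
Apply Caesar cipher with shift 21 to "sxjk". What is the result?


Caesar cipher: shift "sxjk" by 21
  's' (pos 18) + 21 = pos 13 = 'n'
  'x' (pos 23) + 21 = pos 18 = 's'
  'j' (pos 9) + 21 = pos 4 = 'e'
  'k' (pos 10) + 21 = pos 5 = 'f'
Result: nsef

nsef


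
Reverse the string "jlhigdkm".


Input: jlhigdkm
Reading characters right to left:
  Position 7: 'm'
  Position 6: 'k'
  Position 5: 'd'
  Position 4: 'g'
  Position 3: 'i'
  Position 2: 'h'
  Position 1: 'l'
  Position 0: 'j'
Reversed: mkdgihlj

mkdgihlj


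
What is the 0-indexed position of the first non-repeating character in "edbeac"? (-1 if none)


Input: edbeac
Character frequencies:
  'a': 1
  'b': 1
  'c': 1
  'd': 1
  'e': 2
Scanning left to right for freq == 1:
  Position 0 ('e'): freq=2, skip
  Position 1 ('d'): unique! => answer = 1

1


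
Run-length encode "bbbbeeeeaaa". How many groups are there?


Input: bbbbeeeeaaa
Scanning for consecutive runs:
  Group 1: 'b' x 4 (positions 0-3)
  Group 2: 'e' x 4 (positions 4-7)
  Group 3: 'a' x 3 (positions 8-10)
Total groups: 3

3


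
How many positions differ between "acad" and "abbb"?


Comparing "acad" and "abbb" position by position:
  Position 0: 'a' vs 'a' => same
  Position 1: 'c' vs 'b' => DIFFER
  Position 2: 'a' vs 'b' => DIFFER
  Position 3: 'd' vs 'b' => DIFFER
Positions that differ: 3

3


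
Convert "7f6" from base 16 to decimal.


Input: "7f6" in base 16
Positional expansion:
  Digit '7' (value 7) x 16^2 = 1792
  Digit 'f' (value 15) x 16^1 = 240
  Digit '6' (value 6) x 16^0 = 6
Sum = 2038

2038


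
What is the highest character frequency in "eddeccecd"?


Input: eddeccecd
Character counts:
  'c': 3
  'd': 3
  'e': 3
Maximum frequency: 3

3


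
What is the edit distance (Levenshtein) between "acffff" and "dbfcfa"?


Computing edit distance: "acffff" -> "dbfcfa"
DP table:
           d    b    f    c    f    a
      0    1    2    3    4    5    6
  a   1    1    2    3    4    5    5
  c   2    2    2    3    3    4    5
  f   3    3    3    2    3    3    4
  f   4    4    4    3    3    3    4
  f   5    5    5    4    4    3    4
  f   6    6    6    5    5    4    4
Edit distance = dp[6][6] = 4

4


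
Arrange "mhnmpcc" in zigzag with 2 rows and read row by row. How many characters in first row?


Zigzag "mhnmpcc" into 2 rows:
Placing characters:
  'm' => row 0
  'h' => row 1
  'n' => row 0
  'm' => row 1
  'p' => row 0
  'c' => row 1
  'c' => row 0
Rows:
  Row 0: "mnpc"
  Row 1: "hmc"
First row length: 4

4


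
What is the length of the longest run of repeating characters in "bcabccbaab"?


Input: "bcabccbaab"
Scanning for longest run:
  Position 1 ('c'): new char, reset run to 1
  Position 2 ('a'): new char, reset run to 1
  Position 3 ('b'): new char, reset run to 1
  Position 4 ('c'): new char, reset run to 1
  Position 5 ('c'): continues run of 'c', length=2
  Position 6 ('b'): new char, reset run to 1
  Position 7 ('a'): new char, reset run to 1
  Position 8 ('a'): continues run of 'a', length=2
  Position 9 ('b'): new char, reset run to 1
Longest run: 'c' with length 2

2


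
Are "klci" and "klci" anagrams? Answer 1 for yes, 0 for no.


Strings: "klci", "klci"
Sorted first:  cikl
Sorted second: cikl
Sorted forms match => anagrams

1


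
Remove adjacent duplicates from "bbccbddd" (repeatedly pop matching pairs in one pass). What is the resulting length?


Input: bbccbddd
Stack-based adjacent duplicate removal:
  Read 'b': push. Stack: b
  Read 'b': matches stack top 'b' => pop. Stack: (empty)
  Read 'c': push. Stack: c
  Read 'c': matches stack top 'c' => pop. Stack: (empty)
  Read 'b': push. Stack: b
  Read 'd': push. Stack: bd
  Read 'd': matches stack top 'd' => pop. Stack: b
  Read 'd': push. Stack: bd
Final stack: "bd" (length 2)

2


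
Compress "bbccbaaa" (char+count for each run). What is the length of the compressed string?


Input: bbccbaaa
Runs:
  'b' x 2 => "b2"
  'c' x 2 => "c2"
  'b' x 1 => "b1"
  'a' x 3 => "a3"
Compressed: "b2c2b1a3"
Compressed length: 8

8


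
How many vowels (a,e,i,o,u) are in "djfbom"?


Input: djfbom
Checking each character:
  'd' at position 0: consonant
  'j' at position 1: consonant
  'f' at position 2: consonant
  'b' at position 3: consonant
  'o' at position 4: vowel (running total: 1)
  'm' at position 5: consonant
Total vowels: 1

1


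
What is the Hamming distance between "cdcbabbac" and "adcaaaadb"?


Comparing "cdcbabbac" and "adcaaaadb" position by position:
  Position 0: 'c' vs 'a' => differ
  Position 1: 'd' vs 'd' => same
  Position 2: 'c' vs 'c' => same
  Position 3: 'b' vs 'a' => differ
  Position 4: 'a' vs 'a' => same
  Position 5: 'b' vs 'a' => differ
  Position 6: 'b' vs 'a' => differ
  Position 7: 'a' vs 'd' => differ
  Position 8: 'c' vs 'b' => differ
Total differences (Hamming distance): 6

6


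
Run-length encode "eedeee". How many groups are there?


Input: eedeee
Scanning for consecutive runs:
  Group 1: 'e' x 2 (positions 0-1)
  Group 2: 'd' x 1 (positions 2-2)
  Group 3: 'e' x 3 (positions 3-5)
Total groups: 3

3


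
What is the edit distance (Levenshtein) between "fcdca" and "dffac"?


Computing edit distance: "fcdca" -> "dffac"
DP table:
           d    f    f    a    c
      0    1    2    3    4    5
  f   1    1    1    2    3    4
  c   2    2    2    2    3    3
  d   3    2    3    3    3    4
  c   4    3    3    4    4    3
  a   5    4    4    4    4    4
Edit distance = dp[5][5] = 4

4


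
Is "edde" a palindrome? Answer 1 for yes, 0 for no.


Input: edde
Reversed: edde
  Compare pos 0 ('e') with pos 3 ('e'): match
  Compare pos 1 ('d') with pos 2 ('d'): match
Result: palindrome

1


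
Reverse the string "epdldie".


Input: epdldie
Reading characters right to left:
  Position 6: 'e'
  Position 5: 'i'
  Position 4: 'd'
  Position 3: 'l'
  Position 2: 'd'
  Position 1: 'p'
  Position 0: 'e'
Reversed: eidldpe

eidldpe


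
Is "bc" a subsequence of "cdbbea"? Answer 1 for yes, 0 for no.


Check if "bc" is a subsequence of "cdbbea"
Greedy scan:
  Position 0 ('c'): no match needed
  Position 1 ('d'): no match needed
  Position 2 ('b'): matches sub[0] = 'b'
  Position 3 ('b'): no match needed
  Position 4 ('e'): no match needed
  Position 5 ('a'): no match needed
Only matched 1/2 characters => not a subsequence

0


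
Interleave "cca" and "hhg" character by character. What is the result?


Interleaving "cca" and "hhg":
  Position 0: 'c' from first, 'h' from second => "ch"
  Position 1: 'c' from first, 'h' from second => "ch"
  Position 2: 'a' from first, 'g' from second => "ag"
Result: chchag

chchag


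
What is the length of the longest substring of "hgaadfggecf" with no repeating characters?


Input: "hgaadfggecf"
Sliding window (track last position of each char):
  Position 0 ('h'): window [0,0] length 1 -- new best
  Position 1 ('g'): window [0,1] length 2 -- new best
  Position 2 ('a'): window [0,2] length 3 -- new best
  Position 3 ('a'): repeat (last at 2), move window start to 3
  Position 3 ('a'): window [3,3] length 1
  Position 4 ('d'): window [3,4] length 2
  Position 5 ('f'): window [3,5] length 3
  Position 6 ('g'): window [3,6] length 4 -- new best
  Position 7 ('g'): repeat (last at 6), move window start to 7
  Position 7 ('g'): window [7,7] length 1
  Position 8 ('e'): window [7,8] length 2
  Position 9 ('c'): window [7,9] length 3
  Position 10 ('f'): window [7,10] length 4
Longest substring with no repeats: "adfg" with length 4

4


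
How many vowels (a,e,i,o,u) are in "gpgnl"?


Input: gpgnl
Checking each character:
  'g' at position 0: consonant
  'p' at position 1: consonant
  'g' at position 2: consonant
  'n' at position 3: consonant
  'l' at position 4: consonant
Total vowels: 0

0


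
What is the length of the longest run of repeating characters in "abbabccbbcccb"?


Input: "abbabccbbcccb"
Scanning for longest run:
  Position 1 ('b'): new char, reset run to 1
  Position 2 ('b'): continues run of 'b', length=2
  Position 3 ('a'): new char, reset run to 1
  Position 4 ('b'): new char, reset run to 1
  Position 5 ('c'): new char, reset run to 1
  Position 6 ('c'): continues run of 'c', length=2
  Position 7 ('b'): new char, reset run to 1
  Position 8 ('b'): continues run of 'b', length=2
  Position 9 ('c'): new char, reset run to 1
  Position 10 ('c'): continues run of 'c', length=2
  Position 11 ('c'): continues run of 'c', length=3
  Position 12 ('b'): new char, reset run to 1
Longest run: 'c' with length 3

3


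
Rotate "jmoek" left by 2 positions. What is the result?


Input: "jmoek", rotate left by 2
First 2 characters: "jm"
Remaining characters: "oek"
Concatenate remaining + first: "oek" + "jm" = "oekjm"

oekjm


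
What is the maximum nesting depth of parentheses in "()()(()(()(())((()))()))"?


Input: "()()(()(()(())((()))()))"
Tracking depth:
  Position 0 '(': depth becomes 1
  Position 1 ')': depth becomes 0
  Position 2 '(': depth becomes 1
  Position 3 ')': depth becomes 0
  Position 4 '(': depth becomes 1
  Position 5 '(': depth becomes 2
  Position 6 ')': depth becomes 1
  Position 7 '(': depth becomes 2
  Position 8 '(': depth becomes 3
  Position 9 ')': depth becomes 2
  Position 10 '(': depth becomes 3
  Position 11 '(': depth becomes 4
  Position 12 ')': depth becomes 3
  Position 13 ')': depth becomes 2
  Position 14 '(': depth becomes 3
  Position 15 '(': depth becomes 4
  Position 16 '(': depth becomes 5
  Position 17 ')': depth becomes 4
  Position 18 ')': depth becomes 3
  Position 19 ')': depth becomes 2
  Position 20 '(': depth becomes 3
  Position 21 ')': depth becomes 2
  Position 22 ')': depth becomes 1
  Position 23 ')': depth becomes 0
Maximum depth reached: 5

5


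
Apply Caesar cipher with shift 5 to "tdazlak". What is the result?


Caesar cipher: shift "tdazlak" by 5
  't' (pos 19) + 5 = pos 24 = 'y'
  'd' (pos 3) + 5 = pos 8 = 'i'
  'a' (pos 0) + 5 = pos 5 = 'f'
  'z' (pos 25) + 5 = pos 4 = 'e'
  'l' (pos 11) + 5 = pos 16 = 'q'
  'a' (pos 0) + 5 = pos 5 = 'f'
  'k' (pos 10) + 5 = pos 15 = 'p'
Result: yifeqfp

yifeqfp


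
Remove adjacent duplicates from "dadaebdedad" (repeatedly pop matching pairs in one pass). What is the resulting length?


Input: dadaebdedad
Stack-based adjacent duplicate removal:
  Read 'd': push. Stack: d
  Read 'a': push. Stack: da
  Read 'd': push. Stack: dad
  Read 'a': push. Stack: dada
  Read 'e': push. Stack: dadae
  Read 'b': push. Stack: dadaeb
  Read 'd': push. Stack: dadaebd
  Read 'e': push. Stack: dadaebde
  Read 'd': push. Stack: dadaebded
  Read 'a': push. Stack: dadaebdeda
  Read 'd': push. Stack: dadaebdedad
Final stack: "dadaebdedad" (length 11)

11


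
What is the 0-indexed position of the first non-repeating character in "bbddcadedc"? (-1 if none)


Input: bbddcadedc
Character frequencies:
  'a': 1
  'b': 2
  'c': 2
  'd': 4
  'e': 1
Scanning left to right for freq == 1:
  Position 0 ('b'): freq=2, skip
  Position 1 ('b'): freq=2, skip
  Position 2 ('d'): freq=4, skip
  Position 3 ('d'): freq=4, skip
  Position 4 ('c'): freq=2, skip
  Position 5 ('a'): unique! => answer = 5

5


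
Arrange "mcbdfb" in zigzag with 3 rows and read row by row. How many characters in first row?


Zigzag "mcbdfb" into 3 rows:
Placing characters:
  'm' => row 0
  'c' => row 1
  'b' => row 2
  'd' => row 1
  'f' => row 0
  'b' => row 1
Rows:
  Row 0: "mf"
  Row 1: "cdb"
  Row 2: "b"
First row length: 2

2


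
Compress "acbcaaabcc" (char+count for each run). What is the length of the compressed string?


Input: acbcaaabcc
Runs:
  'a' x 1 => "a1"
  'c' x 1 => "c1"
  'b' x 1 => "b1"
  'c' x 1 => "c1"
  'a' x 3 => "a3"
  'b' x 1 => "b1"
  'c' x 2 => "c2"
Compressed: "a1c1b1c1a3b1c2"
Compressed length: 14

14


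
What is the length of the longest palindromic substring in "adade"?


Input: "adade"
Checking substrings for palindromes:
  [0:3] "ada" (len 3) => palindrome
  [1:4] "dad" (len 3) => palindrome
Longest palindromic substring: "ada" with length 3

3


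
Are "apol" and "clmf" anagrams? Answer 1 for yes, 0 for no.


Strings: "apol", "clmf"
Sorted first:  alop
Sorted second: cflm
Differ at position 0: 'a' vs 'c' => not anagrams

0


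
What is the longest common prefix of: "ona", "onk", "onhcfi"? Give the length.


Words: ona, onk, onhcfi
  Position 0: all 'o' => match
  Position 1: all 'n' => match
  Position 2: ('a', 'k', 'h') => mismatch, stop
LCP = "on" (length 2)

2


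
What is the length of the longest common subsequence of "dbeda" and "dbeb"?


LCS of "dbeda" and "dbeb"
DP table:
           d    b    e    b
      0    0    0    0    0
  d   0    1    1    1    1
  b   0    1    2    2    2
  e   0    1    2    3    3
  d   0    1    2    3    3
  a   0    1    2    3    3
LCS length = dp[5][4] = 3

3


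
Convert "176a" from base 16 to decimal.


Input: "176a" in base 16
Positional expansion:
  Digit '1' (value 1) x 16^3 = 4096
  Digit '7' (value 7) x 16^2 = 1792
  Digit '6' (value 6) x 16^1 = 96
  Digit 'a' (value 10) x 16^0 = 10
Sum = 5994

5994


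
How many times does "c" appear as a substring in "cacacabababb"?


Searching for "c" in "cacacabababb"
Scanning each position:
  Position 0: "c" => MATCH
  Position 1: "a" => no
  Position 2: "c" => MATCH
  Position 3: "a" => no
  Position 4: "c" => MATCH
  Position 5: "a" => no
  Position 6: "b" => no
  Position 7: "a" => no
  Position 8: "b" => no
  Position 9: "a" => no
  Position 10: "b" => no
  Position 11: "b" => no
Total occurrences: 3

3


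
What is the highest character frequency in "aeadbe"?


Input: aeadbe
Character counts:
  'a': 2
  'b': 1
  'd': 1
  'e': 2
Maximum frequency: 2

2


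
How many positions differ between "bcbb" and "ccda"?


Comparing "bcbb" and "ccda" position by position:
  Position 0: 'b' vs 'c' => DIFFER
  Position 1: 'c' vs 'c' => same
  Position 2: 'b' vs 'd' => DIFFER
  Position 3: 'b' vs 'a' => DIFFER
Positions that differ: 3

3


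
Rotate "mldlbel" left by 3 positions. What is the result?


Input: "mldlbel", rotate left by 3
First 3 characters: "mld"
Remaining characters: "lbel"
Concatenate remaining + first: "lbel" + "mld" = "lbelmld"

lbelmld


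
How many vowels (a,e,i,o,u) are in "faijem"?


Input: faijem
Checking each character:
  'f' at position 0: consonant
  'a' at position 1: vowel (running total: 1)
  'i' at position 2: vowel (running total: 2)
  'j' at position 3: consonant
  'e' at position 4: vowel (running total: 3)
  'm' at position 5: consonant
Total vowels: 3

3


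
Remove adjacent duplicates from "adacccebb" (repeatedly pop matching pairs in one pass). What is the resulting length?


Input: adacccebb
Stack-based adjacent duplicate removal:
  Read 'a': push. Stack: a
  Read 'd': push. Stack: ad
  Read 'a': push. Stack: ada
  Read 'c': push. Stack: adac
  Read 'c': matches stack top 'c' => pop. Stack: ada
  Read 'c': push. Stack: adac
  Read 'e': push. Stack: adace
  Read 'b': push. Stack: adaceb
  Read 'b': matches stack top 'b' => pop. Stack: adace
Final stack: "adace" (length 5)

5


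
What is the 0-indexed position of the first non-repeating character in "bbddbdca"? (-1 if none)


Input: bbddbdca
Character frequencies:
  'a': 1
  'b': 3
  'c': 1
  'd': 3
Scanning left to right for freq == 1:
  Position 0 ('b'): freq=3, skip
  Position 1 ('b'): freq=3, skip
  Position 2 ('d'): freq=3, skip
  Position 3 ('d'): freq=3, skip
  Position 4 ('b'): freq=3, skip
  Position 5 ('d'): freq=3, skip
  Position 6 ('c'): unique! => answer = 6

6


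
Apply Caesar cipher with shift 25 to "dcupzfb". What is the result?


Caesar cipher: shift "dcupzfb" by 25
  'd' (pos 3) + 25 = pos 2 = 'c'
  'c' (pos 2) + 25 = pos 1 = 'b'
  'u' (pos 20) + 25 = pos 19 = 't'
  'p' (pos 15) + 25 = pos 14 = 'o'
  'z' (pos 25) + 25 = pos 24 = 'y'
  'f' (pos 5) + 25 = pos 4 = 'e'
  'b' (pos 1) + 25 = pos 0 = 'a'
Result: cbtoyea

cbtoyea


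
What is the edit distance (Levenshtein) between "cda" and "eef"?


Computing edit distance: "cda" -> "eef"
DP table:
           e    e    f
      0    1    2    3
  c   1    1    2    3
  d   2    2    2    3
  a   3    3    3    3
Edit distance = dp[3][3] = 3

3


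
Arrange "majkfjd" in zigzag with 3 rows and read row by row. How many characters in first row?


Zigzag "majkfjd" into 3 rows:
Placing characters:
  'm' => row 0
  'a' => row 1
  'j' => row 2
  'k' => row 1
  'f' => row 0
  'j' => row 1
  'd' => row 2
Rows:
  Row 0: "mf"
  Row 1: "akj"
  Row 2: "jd"
First row length: 2

2


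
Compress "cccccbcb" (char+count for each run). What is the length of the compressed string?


Input: cccccbcb
Runs:
  'c' x 5 => "c5"
  'b' x 1 => "b1"
  'c' x 1 => "c1"
  'b' x 1 => "b1"
Compressed: "c5b1c1b1"
Compressed length: 8

8


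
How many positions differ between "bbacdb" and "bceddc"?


Comparing "bbacdb" and "bceddc" position by position:
  Position 0: 'b' vs 'b' => same
  Position 1: 'b' vs 'c' => DIFFER
  Position 2: 'a' vs 'e' => DIFFER
  Position 3: 'c' vs 'd' => DIFFER
  Position 4: 'd' vs 'd' => same
  Position 5: 'b' vs 'c' => DIFFER
Positions that differ: 4

4


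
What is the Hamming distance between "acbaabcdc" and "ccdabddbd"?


Comparing "acbaabcdc" and "ccdabddbd" position by position:
  Position 0: 'a' vs 'c' => differ
  Position 1: 'c' vs 'c' => same
  Position 2: 'b' vs 'd' => differ
  Position 3: 'a' vs 'a' => same
  Position 4: 'a' vs 'b' => differ
  Position 5: 'b' vs 'd' => differ
  Position 6: 'c' vs 'd' => differ
  Position 7: 'd' vs 'b' => differ
  Position 8: 'c' vs 'd' => differ
Total differences (Hamming distance): 7

7


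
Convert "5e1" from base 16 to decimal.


Input: "5e1" in base 16
Positional expansion:
  Digit '5' (value 5) x 16^2 = 1280
  Digit 'e' (value 14) x 16^1 = 224
  Digit '1' (value 1) x 16^0 = 1
Sum = 1505

1505


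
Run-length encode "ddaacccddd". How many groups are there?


Input: ddaacccddd
Scanning for consecutive runs:
  Group 1: 'd' x 2 (positions 0-1)
  Group 2: 'a' x 2 (positions 2-3)
  Group 3: 'c' x 3 (positions 4-6)
  Group 4: 'd' x 3 (positions 7-9)
Total groups: 4

4


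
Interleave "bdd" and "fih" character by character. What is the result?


Interleaving "bdd" and "fih":
  Position 0: 'b' from first, 'f' from second => "bf"
  Position 1: 'd' from first, 'i' from second => "di"
  Position 2: 'd' from first, 'h' from second => "dh"
Result: bfdidh

bfdidh


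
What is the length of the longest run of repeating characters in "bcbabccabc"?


Input: "bcbabccabc"
Scanning for longest run:
  Position 1 ('c'): new char, reset run to 1
  Position 2 ('b'): new char, reset run to 1
  Position 3 ('a'): new char, reset run to 1
  Position 4 ('b'): new char, reset run to 1
  Position 5 ('c'): new char, reset run to 1
  Position 6 ('c'): continues run of 'c', length=2
  Position 7 ('a'): new char, reset run to 1
  Position 8 ('b'): new char, reset run to 1
  Position 9 ('c'): new char, reset run to 1
Longest run: 'c' with length 2

2
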